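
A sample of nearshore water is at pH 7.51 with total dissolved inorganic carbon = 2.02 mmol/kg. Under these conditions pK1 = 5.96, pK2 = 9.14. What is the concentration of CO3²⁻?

[CO3²⁻] = 0.0450 mmol/kg

α₂ = 1 / (1 + [H⁺]/K2 + [H⁺]²/(K1K2)) = 1 / (1 + 10^+1.63 + 10^+0.08)
   = 1 / (1 + 42.658 + 1.2023) = 1/44.860 = 0.02229
[CO3²⁻] = α₂ × DIC = 0.02229 × 2.02 = 0.0450 mmol/kg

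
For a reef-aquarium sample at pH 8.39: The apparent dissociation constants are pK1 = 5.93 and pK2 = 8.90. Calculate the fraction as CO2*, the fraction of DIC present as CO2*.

α₀ = 0.00264

α₀ = 1 / (1 + K1/[H⁺] + K1K2/[H⁺]²) = 1 / (1 + 10^+2.46 + 10^+1.95)
   = 1 / (1 + 288.40 + 89.125) = 1/378.53 = 0.002642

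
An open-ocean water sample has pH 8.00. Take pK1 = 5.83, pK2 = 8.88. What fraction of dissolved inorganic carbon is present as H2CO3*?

α₀ = 1 / (1 + K1/[H⁺] + K1K2/[H⁺]²) = 1 / (1 + 10^+2.17 + 10^+1.29)
   = 1 / (1 + 147.91 + 19.498) = 1/168.41 = 0.005938

α₀ = 0.00594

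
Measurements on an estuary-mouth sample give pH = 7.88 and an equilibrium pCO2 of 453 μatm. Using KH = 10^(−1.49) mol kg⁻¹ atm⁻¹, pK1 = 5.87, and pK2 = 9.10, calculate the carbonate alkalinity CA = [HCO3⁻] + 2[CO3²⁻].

CA = 1.68 mmol/kg

[CO2*] = KH · pCO2 = 10^(−1.49) × 453×10^-6 = 1.466×10^-5 mol/kg
α₀ = 1/(1 + K1/[H⁺] + K1K2/[H⁺]²) = 1/(1 + 10^+2.01 + 10^+0.79) = 0.009133
DIC = [CO2*]/α₀ = 1.466×10^-5 / 0.009133 = 1.605 mmol/kg
CA = (α₁ + 2α₂)·DIC = (0.9346 + 2×0.05631) × 1.605 = 1.68 mmol/kg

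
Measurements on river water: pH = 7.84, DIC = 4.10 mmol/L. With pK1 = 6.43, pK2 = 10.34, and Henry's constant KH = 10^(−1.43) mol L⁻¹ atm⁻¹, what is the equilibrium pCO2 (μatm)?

α₀ = 1 / (1 + K1/[H⁺] + K1K2/[H⁺]²) = 1 / (1 + 10^+1.41 + 10^-1.09)
   = 1 / (1 + 25.704 + 0.081283) = 1/26.785 = 0.03733
[CO2*] = α₀ × DIC = 0.03733 × 4.10 = 0.1531 mmol/L
pCO2 = [CO2*]/KH = 1.531×10^-4 / 3.715×10^-2 = 4120 μatm

pCO2 = 4120 μatm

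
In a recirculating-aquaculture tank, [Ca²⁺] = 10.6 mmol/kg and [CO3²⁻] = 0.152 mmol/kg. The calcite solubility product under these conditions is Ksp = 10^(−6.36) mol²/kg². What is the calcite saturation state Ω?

Ksp = 10^(−6.36) = 4.365×10^-7
Ω = [Ca²⁺][CO3²⁻]/Ksp = (10.6×10^-3)(0.152×10^-3) / 4.365×10^-7 = 3.69

Ω = 3.69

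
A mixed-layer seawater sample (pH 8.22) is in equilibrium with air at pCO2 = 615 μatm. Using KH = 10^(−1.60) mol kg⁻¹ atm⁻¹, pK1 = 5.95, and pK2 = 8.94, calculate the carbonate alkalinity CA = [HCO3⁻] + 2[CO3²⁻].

CA = 3.97 mmol/kg

[CO2*] = KH · pCO2 = 10^(−1.60) × 615×10^-6 = 1.545×10^-5 mol/kg
α₀ = 1/(1 + K1/[H⁺] + K1K2/[H⁺]²) = 1/(1 + 10^+2.27 + 10^+1.55) = 0.004491
DIC = [CO2*]/α₀ = 1.545×10^-5 / 0.004491 = 3.440 mmol/kg
CA = (α₁ + 2α₂)·DIC = (0.8362 + 2×0.1593) × 3.440 = 3.97 mmol/kg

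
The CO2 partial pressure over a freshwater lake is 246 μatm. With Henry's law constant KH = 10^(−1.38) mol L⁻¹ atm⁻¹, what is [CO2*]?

KH = 10^(−1.38) = 4.169×10^-2 mol L⁻¹ atm⁻¹
[CO2*] = KH · pCO2 = 4.169×10^-2 × 246×10^-6 atm = 1.03×10^-5 mol/L

[CO2*] = 10.3 μmol/L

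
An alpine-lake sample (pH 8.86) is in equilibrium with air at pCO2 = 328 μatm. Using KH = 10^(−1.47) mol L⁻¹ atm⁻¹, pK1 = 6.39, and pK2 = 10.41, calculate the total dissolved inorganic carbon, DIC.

DIC = 3.38 mmol/L

[CO2*] = KH · pCO2 = 10^(−1.47) × 328×10^-6 = 1.111×10^-5 mol/L
α₀ = 1/(1 + K1/[H⁺] + K1K2/[H⁺]²) = 1/(1 + 10^+2.47 + 10^+0.92) = 0.003285
DIC = [CO2*]/α₀ = 1.111×10^-5 / 0.003285 = 3.38 mmol/L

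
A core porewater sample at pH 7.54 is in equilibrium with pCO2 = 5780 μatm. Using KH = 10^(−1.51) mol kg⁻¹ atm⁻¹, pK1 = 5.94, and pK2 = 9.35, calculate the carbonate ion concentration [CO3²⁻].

[CO2*] = KH · pCO2 = 10^(−1.51) × 5780×10^-6 = 1.786×10^-4 mol/kg
α₀ = 1/(1 + K1/[H⁺] + K1K2/[H⁺]²) = 1/(1 + 10^+1.60 + 10^-0.21) = 0.02414
DIC = [CO2*]/α₀ = 1.786×10^-4 / 0.02414 = 7.400 mmol/kg
[CO3²⁻] = α₂·DIC; α₂ = 0.01488, so [CO3²⁻] = 0.01488 × 7.400 = 0.110 mmol/kg

[CO3²⁻] = 0.110 mmol/kg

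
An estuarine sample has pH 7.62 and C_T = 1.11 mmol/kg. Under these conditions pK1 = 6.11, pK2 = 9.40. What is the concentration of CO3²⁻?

[CO3²⁻] = 17.6 μmol/kg

α₂ = 1 / (1 + [H⁺]/K2 + [H⁺]²/(K1K2)) = 1 / (1 + 10^+1.78 + 10^+0.27)
   = 1 / (1 + 60.256 + 1.8621) = 1/63.118 = 0.01584
[CO3²⁻] = α₂ × DIC = 0.01584 × 1.11 = 0.0176 mmol/kg = 17.6 μmol/kg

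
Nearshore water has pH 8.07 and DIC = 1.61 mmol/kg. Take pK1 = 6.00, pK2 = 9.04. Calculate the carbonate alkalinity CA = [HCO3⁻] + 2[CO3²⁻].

CA = [HCO3⁻] + 2[CO3²⁻] = (α₁ + 2α₂)·DIC
At pH 8.07: [H⁺]/K1 = 10^-2.07 = 0.0085114, K2/[H⁺] = 10^-0.97 = 0.10715
α₁ = 1/(1 + 0.0085114 + 0.10715) = 1/1.1157 = 0.8963; α₂ = α₁·K2/[H⁺] = 0.09604
α₁ + 2α₂ = 1.0884
CA = 1.0884 × 1.61 = 1.75 mmol/kg

CA = 1.75 mmol/kg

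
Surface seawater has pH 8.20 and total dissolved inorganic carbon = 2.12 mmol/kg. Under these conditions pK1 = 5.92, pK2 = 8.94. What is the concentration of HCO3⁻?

α₁ = 1 / (1 + [H⁺]/K1 + K2/[H⁺]) = 1 / (1 + 10^-2.28 + 10^-0.74)
   = 1 / (1 + 0.0052481 + 0.18197) = 1/1.1872 = 0.8423
[HCO3⁻] = α₁ × DIC = 0.8423 × 2.12 = 1.79 mmol/kg

[HCO3⁻] = 1.79 mmol/kg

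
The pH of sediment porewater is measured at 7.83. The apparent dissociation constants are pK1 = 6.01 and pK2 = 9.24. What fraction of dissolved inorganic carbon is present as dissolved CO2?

α₀ = 0.0144

α₀ = 1 / (1 + K1/[H⁺] + K1K2/[H⁺]²) = 1 / (1 + 10^+1.82 + 10^+0.41)
   = 1 / (1 + 66.069 + 2.5704) = 1/69.640 = 0.01436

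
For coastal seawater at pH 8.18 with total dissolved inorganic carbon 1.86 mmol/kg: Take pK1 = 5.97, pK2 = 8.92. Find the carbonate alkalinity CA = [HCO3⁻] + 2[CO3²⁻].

CA = 2.14 mmol/kg

CA = [HCO3⁻] + 2[CO3²⁻] = (α₁ + 2α₂)·DIC
At pH 8.18: [H⁺]/K1 = 10^-2.21 = 0.0061660, K2/[H⁺] = 10^-0.74 = 0.18197
α₁ = 1/(1 + 0.0061660 + 0.18197) = 1/1.1881 = 0.8417; α₂ = α₁·K2/[H⁺] = 0.1532
α₁ + 2α₂ = 1.1480
CA = 1.1480 × 1.86 = 2.14 mmol/kg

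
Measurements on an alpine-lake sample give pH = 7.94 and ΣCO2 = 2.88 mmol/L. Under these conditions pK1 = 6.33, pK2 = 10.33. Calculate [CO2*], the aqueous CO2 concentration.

α₀ = 1 / (1 + K1/[H⁺] + K1K2/[H⁺]²) = 1 / (1 + 10^+1.61 + 10^-0.78)
   = 1 / (1 + 40.738 + 0.16596) = 1/41.904 = 0.02386
[CO2*] = α₀ × DIC = 0.02386 × 2.88 = 0.0687 mmol/L

[CO2*] = 0.0687 mmol/L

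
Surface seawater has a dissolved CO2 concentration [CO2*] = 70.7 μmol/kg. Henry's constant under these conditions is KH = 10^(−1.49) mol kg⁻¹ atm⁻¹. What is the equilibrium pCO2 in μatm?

KH = 10^(−1.49) = 3.236×10^-2 mol kg⁻¹ atm⁻¹
pCO2 = [CO2*]/KH = 70.7×10^-6 / 3.236×10^-2 = 2.18×10^-3 atm = 2180 μatm

pCO2 = 2180 μatm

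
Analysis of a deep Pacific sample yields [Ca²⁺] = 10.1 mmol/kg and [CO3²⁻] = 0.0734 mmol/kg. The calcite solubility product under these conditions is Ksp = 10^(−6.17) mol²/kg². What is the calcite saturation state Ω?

Ω = 1.10

Ksp = 10^(−6.17) = 6.761×10^-7
Ω = [Ca²⁺][CO3²⁻]/Ksp = (10.1×10^-3)(0.0734×10^-3) / 6.761×10^-7 = 1.10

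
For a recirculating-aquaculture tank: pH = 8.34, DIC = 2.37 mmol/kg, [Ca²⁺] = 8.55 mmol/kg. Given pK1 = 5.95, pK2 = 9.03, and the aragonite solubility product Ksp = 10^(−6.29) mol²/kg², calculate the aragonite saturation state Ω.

α₂ = 1 / (1 + [H⁺]/K2 + [H⁺]²/(K1K2)) = 1 / (1 + 10^+0.69 + 10^-1.70)
   = 1 / (1 + 4.8978 + 0.019953) = 1/5.9177 = 0.1690
[CO3²⁻] = α₂ × DIC = 0.1690 × 2.37 = 0.4005 mmol/kg
Ksp = 10^(−6.29) = 5.129×10^-7
Ω = [Ca²⁺][CO3²⁻]/Ksp = (8.55×10^-3)(4.005×10^-4) / 5.129×10^-7 = 6.68

Ω = 6.68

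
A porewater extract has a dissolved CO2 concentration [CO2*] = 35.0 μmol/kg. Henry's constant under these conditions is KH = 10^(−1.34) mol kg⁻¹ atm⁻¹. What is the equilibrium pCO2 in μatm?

KH = 10^(−1.34) = 4.571×10^-2 mol kg⁻¹ atm⁻¹
pCO2 = [CO2*]/KH = 35.0×10^-6 / 4.571×10^-2 = 7.66×10^-4 atm = 766 μatm

pCO2 = 766 μatm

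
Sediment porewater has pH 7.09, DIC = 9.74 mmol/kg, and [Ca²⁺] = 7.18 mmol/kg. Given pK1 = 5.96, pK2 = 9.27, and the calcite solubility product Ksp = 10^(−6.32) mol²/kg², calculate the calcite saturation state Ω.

Ω = 0.893

α₂ = 1 / (1 + [H⁺]/K2 + [H⁺]²/(K1K2)) = 1 / (1 + 10^+2.18 + 10^+1.05)
   = 1 / (1 + 151.36 + 11.220) = 1/163.58 = 0.006113
[CO3²⁻] = α₂ × DIC = 0.006113 × 9.74 = 0.05954 mmol/kg
Ksp = 10^(−6.32) = 4.786×10^-7
Ω = [Ca²⁺][CO3²⁻]/Ksp = (7.18×10^-3)(5.954×10^-5) / 4.786×10^-7 = 0.893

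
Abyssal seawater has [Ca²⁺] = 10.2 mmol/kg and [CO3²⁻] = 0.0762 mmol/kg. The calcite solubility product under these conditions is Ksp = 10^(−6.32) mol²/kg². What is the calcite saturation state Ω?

Ω = 1.62

Ksp = 10^(−6.32) = 4.786×10^-7
Ω = [Ca²⁺][CO3²⁻]/Ksp = (10.2×10^-3)(0.0762×10^-3) / 4.786×10^-7 = 1.62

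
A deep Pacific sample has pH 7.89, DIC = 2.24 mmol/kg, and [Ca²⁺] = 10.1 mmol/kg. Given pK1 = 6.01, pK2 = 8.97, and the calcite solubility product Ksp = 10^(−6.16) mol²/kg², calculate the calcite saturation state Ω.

α₂ = 1 / (1 + [H⁺]/K2 + [H⁺]²/(K1K2)) = 1 / (1 + 10^+1.08 + 10^-0.80)
   = 1 / (1 + 12.023 + 0.15849) = 1/13.181 = 0.07587
[CO3²⁻] = α₂ × DIC = 0.07587 × 2.24 = 0.1699 mmol/kg
Ksp = 10^(−6.16) = 6.918×10^-7
Ω = [Ca²⁺][CO3²⁻]/Ksp = (10.1×10^-3)(1.699×10^-4) / 6.918×10^-7 = 2.48

Ω = 2.48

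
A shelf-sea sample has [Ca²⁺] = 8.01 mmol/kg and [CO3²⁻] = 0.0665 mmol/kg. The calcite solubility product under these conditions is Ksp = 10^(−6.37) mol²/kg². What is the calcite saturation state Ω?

Ω = 1.25

Ksp = 10^(−6.37) = 4.266×10^-7
Ω = [Ca²⁺][CO3²⁻]/Ksp = (8.01×10^-3)(0.0665×10^-3) / 4.266×10^-7 = 1.25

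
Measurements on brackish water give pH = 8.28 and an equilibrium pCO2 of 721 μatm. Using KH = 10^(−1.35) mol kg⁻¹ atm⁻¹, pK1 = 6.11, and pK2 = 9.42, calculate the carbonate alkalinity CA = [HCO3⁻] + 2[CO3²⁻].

[CO2*] = KH · pCO2 = 10^(−1.35) × 721×10^-6 = 3.221×10^-5 mol/kg
α₀ = 1/(1 + K1/[H⁺] + K1K2/[H⁺]²) = 1/(1 + 10^+2.17 + 10^+1.03) = 0.006265
DIC = [CO2*]/α₀ = 3.221×10^-5 / 0.006265 = 5.141 mmol/kg
CA = (α₁ + 2α₂)·DIC = (0.9266 + 2×0.06713) × 5.141 = 5.45 mmol/kg

CA = 5.45 mmol/kg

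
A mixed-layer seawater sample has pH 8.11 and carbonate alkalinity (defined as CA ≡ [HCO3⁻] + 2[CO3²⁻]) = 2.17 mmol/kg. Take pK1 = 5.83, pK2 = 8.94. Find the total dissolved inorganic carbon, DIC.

CA = [HCO3⁻] + 2[CO3²⁻] = (α₁ + 2α₂)·DIC
At pH 8.11: [H⁺]/K1 = 10^-2.28 = 0.0052481, K2/[H⁺] = 10^-0.83 = 0.14791
α₁ = 1/(1 + 0.0052481 + 0.14791) = 1/1.1532 = 0.8672; α₂ = α₁·K2/[H⁺] = 0.1283
α₁ + 2α₂ = 1.1237
DIC = CA / (α₁ + 2α₂) = 2.17 / 1.1237 = 1.93 mmol/kg

DIC = 1.93 mmol/kg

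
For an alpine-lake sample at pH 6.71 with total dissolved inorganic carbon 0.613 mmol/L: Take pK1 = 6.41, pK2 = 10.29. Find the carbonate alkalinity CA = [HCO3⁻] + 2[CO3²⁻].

CA = [HCO3⁻] + 2[CO3²⁻] = (α₁ + 2α₂)·DIC
At pH 6.71: [H⁺]/K1 = 10^-0.30 = 0.50119, K2/[H⁺] = 10^-3.58 = 0.00026303
α₁ = 1/(1 + 0.50119 + 0.00026303) = 1/1.5015 = 0.6660; α₂ = α₁·K2/[H⁺] = 0.0001752
α₁ + 2α₂ = 0.6664
CA = 0.6664 × 0.613 = 0.408 mmol/L

CA = 0.408 mmol/L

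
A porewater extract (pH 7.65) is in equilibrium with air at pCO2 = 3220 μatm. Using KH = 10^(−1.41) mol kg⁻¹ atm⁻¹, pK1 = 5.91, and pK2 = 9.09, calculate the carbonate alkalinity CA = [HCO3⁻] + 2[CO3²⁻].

CA = 7.38 mmol/kg

[CO2*] = KH · pCO2 = 10^(−1.41) × 3220×10^-6 = 1.253×10^-4 mol/kg
α₀ = 1/(1 + K1/[H⁺] + K1K2/[H⁺]²) = 1/(1 + 10^+1.74 + 10^+0.30) = 0.01726
DIC = [CO2*]/α₀ = 1.253×10^-4 / 0.01726 = 7.259 mmol/kg
CA = (α₁ + 2α₂)·DIC = (0.9483 + 2×0.03443) × 7.259 = 7.38 mmol/kg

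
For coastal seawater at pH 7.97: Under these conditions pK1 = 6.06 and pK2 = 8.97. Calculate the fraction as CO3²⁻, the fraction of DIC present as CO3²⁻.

α₂ = 0.0899

α₂ = 1 / (1 + [H⁺]/K2 + [H⁺]²/(K1K2)) = 1 / (1 + 10^+1.00 + 10^-0.91)
   = 1 / (1 + 10.000 + 0.12303) = 1/11.123 = 0.08990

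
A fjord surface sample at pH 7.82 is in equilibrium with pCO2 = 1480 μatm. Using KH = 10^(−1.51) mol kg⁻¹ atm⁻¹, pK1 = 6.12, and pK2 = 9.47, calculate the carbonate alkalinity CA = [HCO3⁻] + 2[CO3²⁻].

CA = 2.39 mmol/kg

[CO2*] = KH · pCO2 = 10^(−1.51) × 1480×10^-6 = 4.574×10^-5 mol/kg
α₀ = 1/(1 + K1/[H⁺] + K1K2/[H⁺]²) = 1/(1 + 10^+1.70 + 10^+0.05) = 0.01914
DIC = [CO2*]/α₀ = 4.574×10^-5 / 0.01914 = 2.389 mmol/kg
CA = (α₁ + 2α₂)·DIC = (0.9594 + 2×0.02148) × 2.389 = 2.39 mmol/kg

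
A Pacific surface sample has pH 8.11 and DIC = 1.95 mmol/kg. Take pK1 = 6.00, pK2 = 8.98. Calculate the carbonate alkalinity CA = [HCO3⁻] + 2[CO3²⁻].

CA = [HCO3⁻] + 2[CO3²⁻] = (α₁ + 2α₂)·DIC
At pH 8.11: [H⁺]/K1 = 10^-2.11 = 0.0077625, K2/[H⁺] = 10^-0.87 = 0.13490
α₁ = 1/(1 + 0.0077625 + 0.13490) = 1/1.1427 = 0.8752; α₂ = α₁·K2/[H⁺] = 0.1181
α₁ + 2α₂ = 1.1113
CA = 1.1113 × 1.95 = 2.17 mmol/kg

CA = 2.17 mmol/kg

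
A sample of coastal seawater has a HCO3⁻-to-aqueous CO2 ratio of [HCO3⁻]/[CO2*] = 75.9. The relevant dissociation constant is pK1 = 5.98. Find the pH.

pH = 7.86

From K1 = [H⁺][HCO3⁻]/[CO2*]:  pH = pK1 + log₁₀([HCO3⁻]/[CO2*])
log₁₀(75.9) = +1.880
pH = 5.98 + (+1.880) = 7.86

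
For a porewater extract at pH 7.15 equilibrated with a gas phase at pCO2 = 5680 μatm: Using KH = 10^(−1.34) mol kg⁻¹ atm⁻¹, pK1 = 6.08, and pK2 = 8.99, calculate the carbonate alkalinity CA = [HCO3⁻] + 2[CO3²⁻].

CA = 3.14 mmol/kg

[CO2*] = KH · pCO2 = 10^(−1.34) × 5680×10^-6 = 2.596×10^-4 mol/kg
α₀ = 1/(1 + K1/[H⁺] + K1K2/[H⁺]²) = 1/(1 + 10^+1.07 + 10^-0.77) = 0.07741
DIC = [CO2*]/α₀ = 2.596×10^-4 / 0.07741 = 3.354 mmol/kg
CA = (α₁ + 2α₂)·DIC = (0.9094 + 2×0.01315) × 3.354 = 3.14 mmol/kg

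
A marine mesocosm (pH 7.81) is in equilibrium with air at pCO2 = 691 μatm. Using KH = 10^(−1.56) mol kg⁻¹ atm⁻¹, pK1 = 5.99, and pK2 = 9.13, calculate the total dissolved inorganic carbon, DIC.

[CO2*] = KH · pCO2 = 10^(−1.56) × 691×10^-6 = 1.903×10^-5 mol/kg
α₀ = 1/(1 + K1/[H⁺] + K1K2/[H⁺]²) = 1/(1 + 10^+1.82 + 10^+0.50) = 0.01424
DIC = [CO2*]/α₀ = 1.903×10^-5 / 0.01424 = 1.34 mmol/kg

DIC = 1.34 mmol/kg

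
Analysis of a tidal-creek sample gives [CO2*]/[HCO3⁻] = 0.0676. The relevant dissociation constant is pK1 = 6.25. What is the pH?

pH = 7.42

From K1 = [H⁺][HCO3⁻]/[CO2*]:  pH = pK1 − log₁₀([CO2*]/[HCO3⁻])
log₁₀(0.0676) = -1.170
pH = 6.25 − (-1.170) = 7.42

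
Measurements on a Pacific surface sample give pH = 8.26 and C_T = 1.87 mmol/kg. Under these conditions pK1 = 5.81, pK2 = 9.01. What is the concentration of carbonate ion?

[CO3²⁻] = 0.281 mmol/kg

α₂ = 1 / (1 + [H⁺]/K2 + [H⁺]²/(K1K2)) = 1 / (1 + 10^+0.75 + 10^-1.70)
   = 1 / (1 + 5.6234 + 0.019953) = 1/6.6434 = 0.1505
[CO3²⁻] = α₂ × DIC = 0.1505 × 1.87 = 0.281 mmol/kg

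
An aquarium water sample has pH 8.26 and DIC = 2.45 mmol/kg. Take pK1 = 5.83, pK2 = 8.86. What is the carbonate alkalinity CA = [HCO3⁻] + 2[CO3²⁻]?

CA = 2.93 mmol/kg

CA = [HCO3⁻] + 2[CO3²⁻] = (α₁ + 2α₂)·DIC
At pH 8.26: [H⁺]/K1 = 10^-2.43 = 0.0037154, K2/[H⁺] = 10^-0.60 = 0.25119
α₁ = 1/(1 + 0.0037154 + 0.25119) = 1/1.2549 = 0.7969; α₂ = α₁·K2/[H⁺] = 0.2002
α₁ + 2α₂ = 1.1972
CA = 1.1972 × 2.45 = 2.93 mmol/kg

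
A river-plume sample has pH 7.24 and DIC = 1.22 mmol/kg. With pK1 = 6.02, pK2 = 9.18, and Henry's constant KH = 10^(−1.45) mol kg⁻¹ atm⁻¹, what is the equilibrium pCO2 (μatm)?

α₀ = 1 / (1 + K1/[H⁺] + K1K2/[H⁺]²) = 1 / (1 + 10^+1.22 + 10^-0.72)
   = 1 / (1 + 16.596 + 0.19055) = 1/17.786 = 0.05622
[CO2*] = α₀ × DIC = 0.05622 × 1.22 = 0.06859 mmol/kg
pCO2 = [CO2*]/KH = 6.859×10^-5 / 3.548×10^-2 = 1930 μatm

pCO2 = 1930 μatm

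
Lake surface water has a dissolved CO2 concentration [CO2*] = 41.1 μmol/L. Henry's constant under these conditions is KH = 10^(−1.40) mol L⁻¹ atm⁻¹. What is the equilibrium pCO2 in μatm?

KH = 10^(−1.40) = 3.981×10^-2 mol L⁻¹ atm⁻¹
pCO2 = [CO2*]/KH = 41.1×10^-6 / 3.981×10^-2 = 1.03×10^-3 atm = 1030 μatm

pCO2 = 1030 μatm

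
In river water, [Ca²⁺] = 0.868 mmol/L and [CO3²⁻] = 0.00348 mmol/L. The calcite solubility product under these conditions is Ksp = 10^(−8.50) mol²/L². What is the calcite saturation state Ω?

Ksp = 10^(−8.50) = 3.162×10^-9
Ω = [Ca²⁺][CO3²⁻]/Ksp = (0.868×10^-3)(0.00348×10^-3) / 3.162×10^-9 = 0.955

Ω = 0.955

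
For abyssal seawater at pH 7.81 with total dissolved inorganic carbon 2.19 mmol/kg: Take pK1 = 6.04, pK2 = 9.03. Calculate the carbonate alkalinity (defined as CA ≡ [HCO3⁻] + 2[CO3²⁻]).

CA = 2.28 mmol/kg

CA = [HCO3⁻] + 2[CO3²⁻] = (α₁ + 2α₂)·DIC
At pH 7.81: [H⁺]/K1 = 10^-1.77 = 0.016982, K2/[H⁺] = 10^-1.22 = 0.060256
α₁ = 1/(1 + 0.016982 + 0.060256) = 1/1.0772 = 0.9283; α₂ = α₁·K2/[H⁺] = 0.05594
α₁ + 2α₂ = 1.0402
CA = 1.0402 × 2.19 = 2.28 mmol/kg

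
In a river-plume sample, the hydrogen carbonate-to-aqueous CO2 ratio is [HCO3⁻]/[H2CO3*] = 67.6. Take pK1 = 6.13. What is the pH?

pH = 7.96

From K1 = [H⁺][HCO3⁻]/[H2CO3*]:  pH = pK1 + log₁₀([HCO3⁻]/[H2CO3*])
log₁₀(67.6) = +1.830
pH = 6.13 + (+1.830) = 7.96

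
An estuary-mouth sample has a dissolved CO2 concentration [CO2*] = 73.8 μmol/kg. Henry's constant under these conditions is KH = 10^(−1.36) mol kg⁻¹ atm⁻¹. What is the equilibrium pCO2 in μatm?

pCO2 = 1690 μatm

KH = 10^(−1.36) = 4.365×10^-2 mol kg⁻¹ atm⁻¹
pCO2 = [CO2*]/KH = 73.8×10^-6 / 4.365×10^-2 = 1.69×10^-3 atm = 1690 μatm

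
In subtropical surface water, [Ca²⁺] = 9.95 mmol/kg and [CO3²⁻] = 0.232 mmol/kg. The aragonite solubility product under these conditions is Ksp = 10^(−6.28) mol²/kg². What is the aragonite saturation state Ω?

Ω = 4.40

Ksp = 10^(−6.28) = 5.248×10^-7
Ω = [Ca²⁺][CO3²⁻]/Ksp = (9.95×10^-3)(0.232×10^-3) / 5.248×10^-7 = 4.40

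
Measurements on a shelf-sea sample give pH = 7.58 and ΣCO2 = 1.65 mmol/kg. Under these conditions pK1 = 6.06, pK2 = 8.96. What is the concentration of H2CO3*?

α₀ = 1 / (1 + K1/[H⁺] + K1K2/[H⁺]²) = 1 / (1 + 10^+1.52 + 10^+0.14)
   = 1 / (1 + 33.113 + 1.3804) = 1/35.493 = 0.02817
[CO2*] = α₀ × DIC = 0.02817 × 1.65 = 0.0465 mmol/kg

[CO2*] = 0.0465 mmol/kg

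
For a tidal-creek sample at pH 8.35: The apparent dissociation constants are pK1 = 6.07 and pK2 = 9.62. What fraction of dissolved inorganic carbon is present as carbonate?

α₂ = 1 / (1 + [H⁺]/K2 + [H⁺]²/(K1K2)) = 1 / (1 + 10^+1.27 + 10^-1.01)
   = 1 / (1 + 18.621 + 0.097724) = 1/19.719 = 0.05071

α₂ = 0.0507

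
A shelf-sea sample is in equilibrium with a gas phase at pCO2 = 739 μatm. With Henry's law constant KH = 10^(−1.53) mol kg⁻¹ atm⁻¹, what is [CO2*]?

[CO2*] = 21.8 μmol/kg

KH = 10^(−1.53) = 2.951×10^-2 mol kg⁻¹ atm⁻¹
[CO2*] = KH · pCO2 = 2.951×10^-2 × 739×10^-6 atm = 2.18×10^-5 mol/kg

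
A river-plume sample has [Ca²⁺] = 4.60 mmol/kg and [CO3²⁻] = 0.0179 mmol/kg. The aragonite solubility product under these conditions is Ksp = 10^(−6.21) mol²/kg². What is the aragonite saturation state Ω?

Ksp = 10^(−6.21) = 6.166×10^-7
Ω = [Ca²⁺][CO3²⁻]/Ksp = (4.60×10^-3)(0.0179×10^-3) / 6.166×10^-7 = 0.134

Ω = 0.134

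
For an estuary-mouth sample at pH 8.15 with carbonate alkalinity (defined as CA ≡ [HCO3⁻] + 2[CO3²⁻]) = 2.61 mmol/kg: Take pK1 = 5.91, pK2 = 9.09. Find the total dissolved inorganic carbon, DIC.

DIC = 2.38 mmol/kg

CA = [HCO3⁻] + 2[CO3²⁻] = (α₁ + 2α₂)·DIC
At pH 8.15: [H⁺]/K1 = 10^-2.24 = 0.0057544, K2/[H⁺] = 10^-0.94 = 0.11482
α₁ = 1/(1 + 0.0057544 + 0.11482) = 1/1.1206 = 0.8924; α₂ = α₁·K2/[H⁺] = 0.1025
α₁ + 2α₂ = 1.0973
DIC = CA / (α₁ + 2α₂) = 2.61 / 1.0973 = 2.38 mmol/kg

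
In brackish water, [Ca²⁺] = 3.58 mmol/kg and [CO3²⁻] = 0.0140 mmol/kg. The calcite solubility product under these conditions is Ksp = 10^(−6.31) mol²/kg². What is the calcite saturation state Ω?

Ω = 0.102

Ksp = 10^(−6.31) = 4.898×10^-7
Ω = [Ca²⁺][CO3²⁻]/Ksp = (3.58×10^-3)(0.0140×10^-3) / 4.898×10^-7 = 0.102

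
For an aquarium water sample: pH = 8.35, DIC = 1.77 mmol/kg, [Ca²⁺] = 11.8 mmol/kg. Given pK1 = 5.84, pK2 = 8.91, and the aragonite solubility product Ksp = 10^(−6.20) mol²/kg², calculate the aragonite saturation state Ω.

α₂ = 1 / (1 + [H⁺]/K2 + [H⁺]²/(K1K2)) = 1 / (1 + 10^+0.56 + 10^-1.95)
   = 1 / (1 + 3.6308 + 0.011220) = 1/4.6420 = 0.2154
[CO3²⁻] = α₂ × DIC = 0.2154 × 1.77 = 0.3813 mmol/kg
Ksp = 10^(−6.20) = 6.310×10^-7
Ω = [Ca²⁺][CO3²⁻]/Ksp = (11.8×10^-3)(3.813×10^-4) / 6.310×10^-7 = 7.13

Ω = 7.13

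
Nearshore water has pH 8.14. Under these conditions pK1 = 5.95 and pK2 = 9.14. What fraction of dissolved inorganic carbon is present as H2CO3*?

α₀ = 1 / (1 + K1/[H⁺] + K1K2/[H⁺]²) = 1 / (1 + 10^+2.19 + 10^+1.19)
   = 1 / (1 + 154.88 + 15.488) = 1/171.37 = 0.005835

α₀ = 0.00584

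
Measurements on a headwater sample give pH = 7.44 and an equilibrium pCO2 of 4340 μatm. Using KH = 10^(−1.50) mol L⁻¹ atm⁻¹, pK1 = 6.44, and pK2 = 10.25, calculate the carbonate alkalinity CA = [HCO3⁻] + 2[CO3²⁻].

[CO2*] = KH · pCO2 = 10^(−1.50) × 4340×10^-6 = 1.372×10^-4 mol/L
α₀ = 1/(1 + K1/[H⁺] + K1K2/[H⁺]²) = 1/(1 + 10^+1.00 + 10^-1.81) = 0.09078
DIC = [CO2*]/α₀ = 1.372×10^-4 / 0.09078 = 1.512 mmol/L
CA = (α₁ + 2α₂)·DIC = (0.9078 + 2×0.001406) × 1.512 = 1.38 mmol/L

CA = 1.38 mmol/L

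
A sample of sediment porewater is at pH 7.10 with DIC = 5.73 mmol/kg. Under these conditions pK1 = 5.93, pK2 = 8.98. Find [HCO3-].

[HCO3⁻] = 5.30 mmol/kg

α₁ = 1 / (1 + [H⁺]/K1 + K2/[H⁺]) = 1 / (1 + 10^-1.17 + 10^-1.88)
   = 1 / (1 + 0.067608 + 0.013183) = 1/1.0808 = 0.9252
[HCO3⁻] = α₁ × DIC = 0.9252 × 5.73 = 5.30 mmol/kg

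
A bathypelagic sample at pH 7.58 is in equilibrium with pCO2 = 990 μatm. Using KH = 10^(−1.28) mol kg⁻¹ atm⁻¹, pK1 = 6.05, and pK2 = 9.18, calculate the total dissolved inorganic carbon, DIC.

DIC = 1.86 mmol/kg

[CO2*] = KH · pCO2 = 10^(−1.28) × 990×10^-6 = 5.196×10^-5 mol/kg
α₀ = 1/(1 + K1/[H⁺] + K1K2/[H⁺]²) = 1/(1 + 10^+1.53 + 10^-0.07) = 0.02798
DIC = [CO2*]/α₀ = 5.196×10^-5 / 0.02798 = 1.86 mmol/kg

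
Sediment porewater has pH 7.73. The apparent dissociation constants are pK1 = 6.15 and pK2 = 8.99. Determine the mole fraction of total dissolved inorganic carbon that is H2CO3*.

α₀ = 0.0243

α₀ = 1 / (1 + K1/[H⁺] + K1K2/[H⁺]²) = 1 / (1 + 10^+1.58 + 10^+0.32)
   = 1 / (1 + 38.019 + 2.0893) = 1/41.108 = 0.02433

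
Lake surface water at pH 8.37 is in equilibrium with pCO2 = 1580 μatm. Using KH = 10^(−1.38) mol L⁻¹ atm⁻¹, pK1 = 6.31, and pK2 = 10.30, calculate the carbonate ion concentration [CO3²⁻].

[CO2*] = KH · pCO2 = 10^(−1.38) × 1580×10^-6 = 6.587×10^-5 mol/L
α₀ = 1/(1 + K1/[H⁺] + K1K2/[H⁺]²) = 1/(1 + 10^+2.06 + 10^+0.13) = 0.008535
DIC = [CO2*]/α₀ = 6.587×10^-5 / 0.008535 = 7.717 mmol/L
[CO3²⁻] = α₂·DIC; α₂ = 0.01151, so [CO3²⁻] = 0.01151 × 7.717 = 0.0888 mmol/L

[CO3²⁻] = 0.0888 mmol/L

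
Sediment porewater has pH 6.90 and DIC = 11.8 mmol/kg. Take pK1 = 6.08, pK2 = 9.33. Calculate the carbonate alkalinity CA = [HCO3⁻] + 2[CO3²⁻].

CA = 10.3 mmol/kg

CA = [HCO3⁻] + 2[CO3²⁻] = (α₁ + 2α₂)·DIC
At pH 6.90: [H⁺]/K1 = 10^-0.82 = 0.15136, K2/[H⁺] = 10^-2.43 = 0.0037154
α₁ = 1/(1 + 0.15136 + 0.0037154) = 1/1.1551 = 0.8657; α₂ = α₁·K2/[H⁺] = 0.003217
α₁ + 2α₂ = 0.8722
CA = 0.8722 × 11.8 = 10.3 mmol/kg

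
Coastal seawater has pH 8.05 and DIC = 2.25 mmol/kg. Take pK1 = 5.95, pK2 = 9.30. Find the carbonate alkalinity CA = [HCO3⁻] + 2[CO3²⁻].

CA = [HCO3⁻] + 2[CO3²⁻] = (α₁ + 2α₂)·DIC
At pH 8.05: [H⁺]/K1 = 10^-2.10 = 0.0079433, K2/[H⁺] = 10^-1.25 = 0.056234
α₁ = 1/(1 + 0.0079433 + 0.056234) = 1/1.0642 = 0.9397; α₂ = α₁·K2/[H⁺] = 0.05284
α₁ + 2α₂ = 1.0454
CA = 1.0454 × 2.25 = 2.35 mmol/kg

CA = 2.35 mmol/kg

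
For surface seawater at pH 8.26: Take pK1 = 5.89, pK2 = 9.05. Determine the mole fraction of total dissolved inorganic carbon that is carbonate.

α₂ = 1 / (1 + [H⁺]/K2 + [H⁺]²/(K1K2)) = 1 / (1 + 10^+0.79 + 10^-1.58)
   = 1 / (1 + 6.1660 + 0.026303) = 1/7.1923 = 0.1390

α₂ = 0.139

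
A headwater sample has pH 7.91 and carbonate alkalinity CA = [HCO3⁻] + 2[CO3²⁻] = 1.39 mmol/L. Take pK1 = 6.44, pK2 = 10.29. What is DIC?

CA = [HCO3⁻] + 2[CO3²⁻] = (α₁ + 2α₂)·DIC
At pH 7.91: [H⁺]/K1 = 10^-1.47 = 0.033884, K2/[H⁺] = 10^-2.38 = 0.0041687
α₁ = 1/(1 + 0.033884 + 0.0041687) = 1/1.0381 = 0.9633; α₂ = α₁·K2/[H⁺] = 0.004016
α₁ + 2α₂ = 0.9714
DIC = CA / (α₁ + 2α₂) = 1.39 / 0.9714 = 1.43 mmol/L

DIC = 1.43 mmol/L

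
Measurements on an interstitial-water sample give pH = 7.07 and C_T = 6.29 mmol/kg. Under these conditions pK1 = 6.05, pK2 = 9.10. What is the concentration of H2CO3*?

α₀ = 1 / (1 + K1/[H⁺] + K1K2/[H⁺]²) = 1 / (1 + 10^+1.02 + 10^-1.01)
   = 1 / (1 + 10.471 + 0.097724) = 1/11.569 = 0.08644
[CO2*] = α₀ × DIC = 0.08644 × 6.29 = 0.544 mmol/kg

[CO2*] = 0.544 mmol/kg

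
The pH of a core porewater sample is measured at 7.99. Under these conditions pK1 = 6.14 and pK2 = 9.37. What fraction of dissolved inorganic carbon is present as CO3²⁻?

α₂ = 0.0395

α₂ = 1 / (1 + [H⁺]/K2 + [H⁺]²/(K1K2)) = 1 / (1 + 10^+1.38 + 10^-0.47)
   = 1 / (1 + 23.988 + 0.33884) = 1/25.327 = 0.03948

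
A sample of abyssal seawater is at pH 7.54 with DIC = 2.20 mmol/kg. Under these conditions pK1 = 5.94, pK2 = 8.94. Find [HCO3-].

α₁ = 1 / (1 + [H⁺]/K1 + K2/[H⁺]) = 1 / (1 + 10^-1.60 + 10^-1.40)
   = 1 / (1 + 0.025119 + 0.039811) = 1/1.0649 = 0.9390
[HCO3⁻] = α₁ × DIC = 0.9390 × 2.20 = 2.07 mmol/kg

[HCO3⁻] = 2.07 mmol/kg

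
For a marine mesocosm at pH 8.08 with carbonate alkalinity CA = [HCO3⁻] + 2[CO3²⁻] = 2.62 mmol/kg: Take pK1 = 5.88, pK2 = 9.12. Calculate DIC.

CA = [HCO3⁻] + 2[CO3²⁻] = (α₁ + 2α₂)·DIC
At pH 8.08: [H⁺]/K1 = 10^-2.20 = 0.0063096, K2/[H⁺] = 10^-1.04 = 0.091201
α₁ = 1/(1 + 0.0063096 + 0.091201) = 1/1.0975 = 0.9112; α₂ = α₁·K2/[H⁺] = 0.08310
α₁ + 2α₂ = 1.0773
DIC = CA / (α₁ + 2α₂) = 2.62 / 1.0773 = 2.43 mmol/kg

DIC = 2.43 mmol/kg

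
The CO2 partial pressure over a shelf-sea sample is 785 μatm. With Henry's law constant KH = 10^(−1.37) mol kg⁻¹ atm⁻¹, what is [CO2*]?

KH = 10^(−1.37) = 4.266×10^-2 mol kg⁻¹ atm⁻¹
[CO2*] = KH · pCO2 = 4.266×10^-2 × 785×10^-6 atm = 3.35×10^-5 mol/kg

[CO2*] = 33.5 μmol/kg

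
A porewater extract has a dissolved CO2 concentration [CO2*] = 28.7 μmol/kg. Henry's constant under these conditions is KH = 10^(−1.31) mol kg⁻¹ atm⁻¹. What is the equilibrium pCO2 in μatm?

pCO2 = 586 μatm

KH = 10^(−1.31) = 4.898×10^-2 mol kg⁻¹ atm⁻¹
pCO2 = [CO2*]/KH = 28.7×10^-6 / 4.898×10^-2 = 5.86×10^-4 atm = 586 μatm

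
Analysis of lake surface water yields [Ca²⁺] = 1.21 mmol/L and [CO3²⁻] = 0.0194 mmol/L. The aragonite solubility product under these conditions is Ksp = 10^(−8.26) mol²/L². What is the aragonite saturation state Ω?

Ω = 4.27

Ksp = 10^(−8.26) = 5.495×10^-9
Ω = [Ca²⁺][CO3²⁻]/Ksp = (1.21×10^-3)(0.0194×10^-3) / 5.495×10^-9 = 4.27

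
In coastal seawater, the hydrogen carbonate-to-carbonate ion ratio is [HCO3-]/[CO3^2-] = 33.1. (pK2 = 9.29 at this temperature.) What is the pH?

pH = 7.77

From K2 = [H⁺][CO3^2-]/[HCO3-]:  pH = pK2 − log₁₀([HCO3-]/[CO3^2-])
log₁₀(33.1) = +1.520
pH = 9.29 − (+1.520) = 7.77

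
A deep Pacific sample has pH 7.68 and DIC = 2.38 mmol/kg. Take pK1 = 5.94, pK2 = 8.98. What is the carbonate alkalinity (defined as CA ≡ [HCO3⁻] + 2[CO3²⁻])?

CA = 2.45 mmol/kg

CA = [HCO3⁻] + 2[CO3²⁻] = (α₁ + 2α₂)·DIC
At pH 7.68: [H⁺]/K1 = 10^-1.74 = 0.018197, K2/[H⁺] = 10^-1.30 = 0.050119
α₁ = 1/(1 + 0.018197 + 0.050119) = 1/1.0683 = 0.9361; α₂ = α₁·K2/[H⁺] = 0.04691
α₁ + 2α₂ = 1.0299
CA = 1.0299 × 2.38 = 2.45 mmol/kg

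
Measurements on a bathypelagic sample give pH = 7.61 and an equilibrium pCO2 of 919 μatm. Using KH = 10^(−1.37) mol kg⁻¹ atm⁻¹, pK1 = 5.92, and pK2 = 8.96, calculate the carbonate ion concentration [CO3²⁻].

[CO3²⁻] = 0.0858 mmol/kg

[CO2*] = KH · pCO2 = 10^(−1.37) × 919×10^-6 = 3.920×10^-5 mol/kg
α₀ = 1/(1 + K1/[H⁺] + K1K2/[H⁺]²) = 1/(1 + 10^+1.69 + 10^+0.34) = 0.01917
DIC = [CO2*]/α₀ = 3.920×10^-5 / 0.01917 = 2.045 mmol/kg
[CO3²⁻] = α₂·DIC; α₂ = 0.04194, so [CO3²⁻] = 0.04194 × 2.045 = 0.0858 mmol/kg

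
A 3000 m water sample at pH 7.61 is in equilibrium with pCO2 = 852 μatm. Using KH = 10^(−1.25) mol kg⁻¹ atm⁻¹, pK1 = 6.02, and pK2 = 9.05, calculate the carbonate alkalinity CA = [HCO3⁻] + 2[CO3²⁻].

[CO2*] = KH · pCO2 = 10^(−1.25) × 852×10^-6 = 4.791×10^-5 mol/kg
α₀ = 1/(1 + K1/[H⁺] + K1K2/[H⁺]²) = 1/(1 + 10^+1.59 + 10^+0.15) = 0.02420
DIC = [CO2*]/α₀ = 4.791×10^-5 / 0.02420 = 1.980 mmol/kg
CA = (α₁ + 2α₂)·DIC = (0.9416 + 2×0.03419) × 1.980 = 2.00 mmol/kg

CA = 2.00 mmol/kg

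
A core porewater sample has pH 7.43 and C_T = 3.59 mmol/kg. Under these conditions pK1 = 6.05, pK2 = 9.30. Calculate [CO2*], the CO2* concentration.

α₀ = 1 / (1 + K1/[H⁺] + K1K2/[H⁺]²) = 1 / (1 + 10^+1.38 + 10^-0.49)
   = 1 / (1 + 23.988 + 0.32359) = 1/25.312 = 0.03951
[CO2*] = α₀ × DIC = 0.03951 × 3.59 = 0.142 mmol/kg

[CO2*] = 0.142 mmol/kg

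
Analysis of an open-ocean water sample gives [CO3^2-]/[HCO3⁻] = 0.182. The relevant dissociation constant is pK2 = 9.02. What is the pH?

From K2 = [H⁺][CO3^2-]/[HCO3⁻]:  pH = pK2 + log₁₀([CO3^2-]/[HCO3⁻])
log₁₀(0.182) = -0.740
pH = 9.02 + (-0.740) = 8.28

pH = 8.28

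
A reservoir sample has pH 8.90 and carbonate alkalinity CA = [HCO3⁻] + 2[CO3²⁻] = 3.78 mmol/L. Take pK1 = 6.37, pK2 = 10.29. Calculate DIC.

DIC = 3.65 mmol/L

CA = [HCO3⁻] + 2[CO3²⁻] = (α₁ + 2α₂)·DIC
At pH 8.90: [H⁺]/K1 = 10^-2.53 = 0.0029512, K2/[H⁺] = 10^-1.39 = 0.040738
α₁ = 1/(1 + 0.0029512 + 0.040738) = 1/1.0437 = 0.9581; α₂ = α₁·K2/[H⁺] = 0.03903
α₁ + 2α₂ = 1.0362
DIC = CA / (α₁ + 2α₂) = 3.78 / 1.0362 = 3.65 mmol/L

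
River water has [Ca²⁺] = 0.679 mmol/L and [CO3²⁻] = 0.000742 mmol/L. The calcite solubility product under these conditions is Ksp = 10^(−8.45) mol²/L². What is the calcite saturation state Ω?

Ksp = 10^(−8.45) = 3.548×10^-9
Ω = [Ca²⁺][CO3²⁻]/Ksp = (0.679×10^-3)(0.000742×10^-3) / 3.548×10^-9 = 0.142

Ω = 0.142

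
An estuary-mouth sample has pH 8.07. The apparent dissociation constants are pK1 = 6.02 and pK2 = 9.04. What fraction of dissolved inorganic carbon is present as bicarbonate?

α₁ = 0.896

α₁ = 1 / (1 + [H⁺]/K1 + K2/[H⁺]) = 1 / (1 + 10^-2.05 + 10^-0.97)
   = 1 / (1 + 0.0089125 + 0.10715) = 1/1.1161 = 0.8960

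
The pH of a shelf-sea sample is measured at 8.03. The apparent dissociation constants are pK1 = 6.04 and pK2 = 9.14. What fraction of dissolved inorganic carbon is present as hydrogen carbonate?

α₁ = 0.919

α₁ = 1 / (1 + [H⁺]/K1 + K2/[H⁺]) = 1 / (1 + 10^-1.99 + 10^-1.11)
   = 1 / (1 + 0.010233 + 0.077625) = 1/1.0879 = 0.9192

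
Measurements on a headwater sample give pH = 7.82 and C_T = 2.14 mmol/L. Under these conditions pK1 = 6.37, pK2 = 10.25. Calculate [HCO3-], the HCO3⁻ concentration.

α₁ = 1 / (1 + [H⁺]/K1 + K2/[H⁺]) = 1 / (1 + 10^-1.45 + 10^-2.43)
   = 1 / (1 + 0.035481 + 0.0037154) = 1/1.0392 = 0.9623
[HCO3⁻] = α₁ × DIC = 0.9623 × 2.14 = 2.06 mmol/L

[HCO3⁻] = 2.06 mmol/L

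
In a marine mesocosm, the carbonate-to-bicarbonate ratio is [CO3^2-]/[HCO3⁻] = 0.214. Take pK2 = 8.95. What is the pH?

pH = 8.28

From K2 = [H⁺][CO3^2-]/[HCO3⁻]:  pH = pK2 + log₁₀([CO3^2-]/[HCO3⁻])
log₁₀(0.214) = -0.670
pH = 8.95 + (-0.670) = 8.28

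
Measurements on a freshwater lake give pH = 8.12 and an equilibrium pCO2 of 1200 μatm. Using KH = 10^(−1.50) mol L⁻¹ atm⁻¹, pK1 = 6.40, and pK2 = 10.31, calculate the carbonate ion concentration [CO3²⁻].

[CO3²⁻] = 12.9 μmol/L

[CO2*] = KH · pCO2 = 10^(−1.50) × 1200×10^-6 = 3.795×10^-5 mol/L
α₀ = 1/(1 + K1/[H⁺] + K1K2/[H⁺]²) = 1/(1 + 10^+1.72 + 10^-0.47) = 0.01858
DIC = [CO2*]/α₀ = 3.795×10^-5 / 0.01858 = 2.042 mmol/L
[CO3²⁻] = α₂·DIC; α₂ = 0.006296, so [CO3²⁻] = 0.006296 × 2.042 = 0.0129 mmol/L = 12.9 μmol/L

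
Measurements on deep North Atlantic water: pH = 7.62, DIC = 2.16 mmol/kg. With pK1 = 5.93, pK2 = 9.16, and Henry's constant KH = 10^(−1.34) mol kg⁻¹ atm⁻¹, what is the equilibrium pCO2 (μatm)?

pCO2 = 920 μatm

α₀ = 1 / (1 + K1/[H⁺] + K1K2/[H⁺]²) = 1 / (1 + 10^+1.69 + 10^+0.15)
   = 1 / (1 + 48.978 + 1.4125) = 1/51.390 = 0.01946
[CO2*] = α₀ × DIC = 0.01946 × 2.16 = 0.04203 mmol/kg
pCO2 = [CO2*]/KH = 4.203×10^-5 / 4.571×10^-2 = 920 μatm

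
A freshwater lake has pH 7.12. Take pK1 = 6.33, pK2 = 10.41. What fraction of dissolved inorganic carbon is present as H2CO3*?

α₀ = 0.139

α₀ = 1 / (1 + K1/[H⁺] + K1K2/[H⁺]²) = 1 / (1 + 10^+0.79 + 10^-2.50)
   = 1 / (1 + 6.1660 + 0.0031623) = 1/7.1691 = 0.1395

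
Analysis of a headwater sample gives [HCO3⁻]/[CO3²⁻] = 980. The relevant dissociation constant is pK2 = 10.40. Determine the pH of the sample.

pH = 7.41

From K2 = [H⁺][CO3²⁻]/[HCO3⁻]:  pH = pK2 − log₁₀([HCO3⁻]/[CO3²⁻])
log₁₀(980) = +2.991
pH = 10.40 − (+2.991) = 7.41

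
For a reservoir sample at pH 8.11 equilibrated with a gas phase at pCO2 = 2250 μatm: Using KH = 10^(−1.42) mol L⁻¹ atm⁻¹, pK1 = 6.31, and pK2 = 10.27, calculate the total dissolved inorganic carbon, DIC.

[CO2*] = KH · pCO2 = 10^(−1.42) × 2250×10^-6 = 8.554×10^-5 mol/L
α₀ = 1/(1 + K1/[H⁺] + K1K2/[H⁺]²) = 1/(1 + 10^+1.80 + 10^-0.36) = 0.01550
DIC = [CO2*]/α₀ = 8.554×10^-5 / 0.01550 = 5.52 mmol/L

DIC = 5.52 mmol/L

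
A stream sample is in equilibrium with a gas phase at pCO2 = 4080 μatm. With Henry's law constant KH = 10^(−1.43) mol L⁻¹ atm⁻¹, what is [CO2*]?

[CO2*] = 152 μmol/L

KH = 10^(−1.43) = 3.715×10^-2 mol L⁻¹ atm⁻¹
[CO2*] = KH · pCO2 = 3.715×10^-2 × 4080×10^-6 atm = 1.52×10^-4 mol/L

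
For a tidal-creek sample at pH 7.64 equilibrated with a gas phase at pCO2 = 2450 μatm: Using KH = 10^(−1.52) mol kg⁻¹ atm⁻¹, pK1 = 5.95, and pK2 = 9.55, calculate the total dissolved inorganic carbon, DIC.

[CO2*] = KH · pCO2 = 10^(−1.52) × 2450×10^-6 = 7.399×10^-5 mol/kg
α₀ = 1/(1 + K1/[H⁺] + K1K2/[H⁺]²) = 1/(1 + 10^+1.69 + 10^-0.22) = 0.01977
DIC = [CO2*]/α₀ = 7.399×10^-5 / 0.01977 = 3.74 mmol/kg

DIC = 3.74 mmol/kg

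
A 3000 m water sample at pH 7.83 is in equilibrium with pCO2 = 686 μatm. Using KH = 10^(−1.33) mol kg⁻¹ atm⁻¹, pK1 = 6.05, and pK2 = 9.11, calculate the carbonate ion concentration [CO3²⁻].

[CO3²⁻] = 0.101 mmol/kg

[CO2*] = KH · pCO2 = 10^(−1.33) × 686×10^-6 = 3.209×10^-5 mol/kg
α₀ = 1/(1 + K1/[H⁺] + K1K2/[H⁺]²) = 1/(1 + 10^+1.78 + 10^+0.50) = 0.01552
DIC = [CO2*]/α₀ = 3.209×10^-5 / 0.01552 = 2.067 mmol/kg
[CO3²⁻] = α₂·DIC; α₂ = 0.04909, so [CO3²⁻] = 0.04909 × 2.067 = 0.101 mmol/kg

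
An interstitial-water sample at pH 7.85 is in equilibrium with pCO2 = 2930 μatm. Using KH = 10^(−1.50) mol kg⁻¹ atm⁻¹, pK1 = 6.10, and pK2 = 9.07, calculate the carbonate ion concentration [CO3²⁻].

[CO3²⁻] = 0.314 mmol/kg

[CO2*] = KH · pCO2 = 10^(−1.50) × 2930×10^-6 = 9.265×10^-5 mol/kg
α₀ = 1/(1 + K1/[H⁺] + K1K2/[H⁺]²) = 1/(1 + 10^+1.75 + 10^+0.53) = 0.01650
DIC = [CO2*]/α₀ = 9.265×10^-5 / 0.01650 = 5.617 mmol/kg
[CO3²⁻] = α₂·DIC; α₂ = 0.05589, so [CO3²⁻] = 0.05589 × 5.617 = 0.314 mmol/kg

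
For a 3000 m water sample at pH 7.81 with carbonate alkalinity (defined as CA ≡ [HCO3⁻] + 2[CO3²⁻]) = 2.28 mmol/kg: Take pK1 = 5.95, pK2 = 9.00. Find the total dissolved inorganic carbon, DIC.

CA = [HCO3⁻] + 2[CO3²⁻] = (α₁ + 2α₂)·DIC
At pH 7.81: [H⁺]/K1 = 10^-1.86 = 0.013804, K2/[H⁺] = 10^-1.19 = 0.064565
α₁ = 1/(1 + 0.013804 + 0.064565) = 1/1.0784 = 0.9273; α₂ = α₁·K2/[H⁺] = 0.05987
α₁ + 2α₂ = 1.0471
DIC = CA / (α₁ + 2α₂) = 2.28 / 1.0471 = 2.18 mmol/kg

DIC = 2.18 mmol/kg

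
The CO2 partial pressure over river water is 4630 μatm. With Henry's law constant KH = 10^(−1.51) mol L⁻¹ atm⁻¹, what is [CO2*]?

KH = 10^(−1.51) = 3.090×10^-2 mol L⁻¹ atm⁻¹
[CO2*] = KH · pCO2 = 3.090×10^-2 × 4630×10^-6 atm = 1.43×10^-4 mol/L

[CO2*] = 143 μmol/L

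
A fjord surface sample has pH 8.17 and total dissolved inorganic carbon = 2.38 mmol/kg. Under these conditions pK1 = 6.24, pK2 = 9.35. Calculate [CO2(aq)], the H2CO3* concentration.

[CO2*] = 0.0259 mmol/kg

α₀ = 1 / (1 + K1/[H⁺] + K1K2/[H⁺]²) = 1 / (1 + 10^+1.93 + 10^+0.75)
   = 1 / (1 + 85.114 + 5.6234) = 1/91.737 = 0.01090
[CO2*] = α₀ × DIC = 0.01090 × 2.38 = 0.0259 mmol/kg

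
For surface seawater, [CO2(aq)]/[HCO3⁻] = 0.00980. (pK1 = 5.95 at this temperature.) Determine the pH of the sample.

pH = 7.96

From K1 = [H⁺][HCO3⁻]/[CO2(aq)]:  pH = pK1 − log₁₀([CO2(aq)]/[HCO3⁻])
log₁₀(0.00980) = -2.009
pH = 5.95 − (-2.009) = 7.96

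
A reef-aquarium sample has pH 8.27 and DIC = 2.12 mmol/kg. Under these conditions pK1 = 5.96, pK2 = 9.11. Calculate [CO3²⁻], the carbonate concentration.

α₂ = 1 / (1 + [H⁺]/K2 + [H⁺]²/(K1K2)) = 1 / (1 + 10^+0.84 + 10^-1.47)
   = 1 / (1 + 6.9183 + 0.033884) = 1/7.9522 = 0.1258
[CO3²⁻] = α₂ × DIC = 0.1258 × 2.12 = 0.267 mmol/kg

[CO3²⁻] = 0.267 mmol/kg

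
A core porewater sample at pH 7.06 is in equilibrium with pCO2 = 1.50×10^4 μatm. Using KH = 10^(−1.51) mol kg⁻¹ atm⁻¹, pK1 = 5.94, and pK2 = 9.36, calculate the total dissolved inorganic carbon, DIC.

[CO2*] = KH · pCO2 = 10^(−1.51) × 1.50×10^4×10^-6 = 4.635×10^-4 mol/kg
α₀ = 1/(1 + K1/[H⁺] + K1K2/[H⁺]²) = 1/(1 + 10^+1.12 + 10^-1.18) = 0.07018
DIC = [CO2*]/α₀ = 4.635×10^-4 / 0.07018 = 6.60 mmol/kg

DIC = 6.60 mmol/kg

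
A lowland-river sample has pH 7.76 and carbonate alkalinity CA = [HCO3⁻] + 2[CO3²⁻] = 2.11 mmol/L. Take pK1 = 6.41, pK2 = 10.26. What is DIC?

DIC = 2.20 mmol/L

CA = [HCO3⁻] + 2[CO3²⁻] = (α₁ + 2α₂)·DIC
At pH 7.76: [H⁺]/K1 = 10^-1.35 = 0.044668, K2/[H⁺] = 10^-2.50 = 0.0031623
α₁ = 1/(1 + 0.044668 + 0.0031623) = 1/1.0478 = 0.9544; α₂ = α₁·K2/[H⁺] = 0.003018
α₁ + 2α₂ = 0.9604
DIC = CA / (α₁ + 2α₂) = 2.11 / 0.9604 = 2.20 mmol/L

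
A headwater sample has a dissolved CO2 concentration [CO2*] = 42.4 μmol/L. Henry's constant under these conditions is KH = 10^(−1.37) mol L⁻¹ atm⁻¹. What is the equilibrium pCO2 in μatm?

pCO2 = 994 μatm

KH = 10^(−1.37) = 4.266×10^-2 mol L⁻¹ atm⁻¹
pCO2 = [CO2*]/KH = 42.4×10^-6 / 4.266×10^-2 = 9.94×10^-4 atm = 994 μatm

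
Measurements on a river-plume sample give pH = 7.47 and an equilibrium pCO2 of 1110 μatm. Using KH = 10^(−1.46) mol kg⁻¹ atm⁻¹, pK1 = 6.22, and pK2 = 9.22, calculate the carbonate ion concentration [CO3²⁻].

[CO3²⁻] = 12.2 μmol/kg

[CO2*] = KH · pCO2 = 10^(−1.46) × 1110×10^-6 = 3.849×10^-5 mol/kg
α₀ = 1/(1 + K1/[H⁺] + K1K2/[H⁺]²) = 1/(1 + 10^+1.25 + 10^-0.50) = 0.05236
DIC = [CO2*]/α₀ = 3.849×10^-5 / 0.05236 = 0.7351 mmol/kg
[CO3²⁻] = α₂·DIC; α₂ = 0.01656, so [CO3²⁻] = 0.01656 × 0.7351 = 0.0122 mmol/kg = 12.2 μmol/kg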